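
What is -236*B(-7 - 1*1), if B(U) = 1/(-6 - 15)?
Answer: 236/21 ≈ 11.238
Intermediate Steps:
B(U) = -1/21 (B(U) = 1/(-21) = -1/21)
-236*B(-7 - 1*1) = -236*(-1/21) = 236/21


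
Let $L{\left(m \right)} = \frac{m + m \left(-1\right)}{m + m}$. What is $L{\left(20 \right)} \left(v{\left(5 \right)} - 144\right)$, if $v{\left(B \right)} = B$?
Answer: $0$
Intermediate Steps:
$L{\left(m \right)} = 0$ ($L{\left(m \right)} = \frac{m - m}{2 m} = 0 \frac{1}{2 m} = 0$)
$L{\left(20 \right)} \left(v{\left(5 \right)} - 144\right) = 0 \left(5 - 144\right) = 0 \left(-139\right) = 0$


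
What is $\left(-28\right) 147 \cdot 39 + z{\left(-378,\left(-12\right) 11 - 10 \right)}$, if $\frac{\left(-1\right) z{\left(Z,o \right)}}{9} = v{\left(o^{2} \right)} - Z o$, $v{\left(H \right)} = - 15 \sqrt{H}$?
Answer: $341730$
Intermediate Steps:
$z{\left(Z,o \right)} = 135 \sqrt{o^{2}} + 9 Z o$ ($z{\left(Z,o \right)} = - 9 \left(- 15 \sqrt{o^{2}} - Z o\right) = 135 \sqrt{o^{2}} + 9 Z o$)
$\left(-28\right) 147 \cdot 39 + z{\left(-378,\left(-12\right) 11 - 10 \right)} = \left(-28\right) 147 \cdot 39 + \left(135 \sqrt{\left(\left(-12\right) 11 - 10\right)^{2}} + 9 \left(-378\right) \left(\left(-12\right) 11 - 10\right)\right) = \left(-4116\right) 39 + \left(135 \sqrt{\left(-132 - 10\right)^{2}} + 9 \left(-378\right) \left(-132 - 10\right)\right) = -160524 + \left(135 \sqrt{\left(-142\right)^{2}} + 9 \left(-378\right) \left(-142\right)\right) = -160524 + \left(135 \sqrt{20164} + 483084\right) = -160524 + \left(135 \cdot 142 + 483084\right) = -160524 + \left(19170 + 483084\right) = -160524 + 502254 = 341730$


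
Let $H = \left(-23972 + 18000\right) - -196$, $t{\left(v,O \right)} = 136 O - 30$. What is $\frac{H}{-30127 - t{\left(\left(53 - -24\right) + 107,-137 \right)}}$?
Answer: $\frac{5776}{11465} \approx 0.50379$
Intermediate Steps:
$t{\left(v,O \right)} = -30 + 136 O$
$H = -5776$ ($H = -5972 + 196 = -5776$)
$\frac{H}{-30127 - t{\left(\left(53 - -24\right) + 107,-137 \right)}} = - \frac{5776}{-30127 - \left(-30 + 136 \left(-137\right)\right)} = - \frac{5776}{-30127 - \left(-30 - 18632\right)} = - \frac{5776}{-30127 - -18662} = - \frac{5776}{-30127 + 18662} = - \frac{5776}{-11465} = \left(-5776\right) \left(- \frac{1}{11465}\right) = \frac{5776}{11465}$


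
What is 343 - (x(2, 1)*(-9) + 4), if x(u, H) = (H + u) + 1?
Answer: 375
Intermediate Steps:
x(u, H) = 1 + H + u
343 - (x(2, 1)*(-9) + 4) = 343 - ((1 + 1 + 2)*(-9) + 4) = 343 - (4*(-9) + 4) = 343 - (-36 + 4) = 343 - 1*(-32) = 343 + 32 = 375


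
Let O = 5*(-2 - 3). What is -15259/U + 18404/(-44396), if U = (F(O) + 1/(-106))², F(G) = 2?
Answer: -1903129767397/494138579 ≈ -3851.4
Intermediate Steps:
O = -25 (O = 5*(-5) = -25)
U = 44521/11236 (U = (2 + 1/(-106))² = (2 - 1/106)² = (211/106)² = 44521/11236 ≈ 3.9624)
-15259/U + 18404/(-44396) = -15259/44521/11236 + 18404/(-44396) = -15259*11236/44521 + 18404*(-1/44396) = -171450124/44521 - 4601/11099 = -1903129767397/494138579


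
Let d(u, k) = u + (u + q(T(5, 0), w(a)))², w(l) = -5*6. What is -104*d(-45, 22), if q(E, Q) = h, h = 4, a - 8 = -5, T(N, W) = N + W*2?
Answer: -170144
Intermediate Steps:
T(N, W) = N + 2*W
a = 3 (a = 8 - 5 = 3)
w(l) = -30
q(E, Q) = 4
d(u, k) = u + (4 + u)² (d(u, k) = u + (u + 4)² = u + (4 + u)²)
-104*d(-45, 22) = -104*(-45 + (4 - 45)²) = -104*(-45 + (-41)²) = -104*(-45 + 1681) = -104*1636 = -170144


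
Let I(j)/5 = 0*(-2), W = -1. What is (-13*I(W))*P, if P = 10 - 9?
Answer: 0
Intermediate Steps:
P = 1
I(j) = 0 (I(j) = 5*(0*(-2)) = 5*0 = 0)
(-13*I(W))*P = -13*0*1 = 0*1 = 0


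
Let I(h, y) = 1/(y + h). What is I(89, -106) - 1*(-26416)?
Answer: 449071/17 ≈ 26416.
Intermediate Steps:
I(h, y) = 1/(h + y)
I(89, -106) - 1*(-26416) = 1/(89 - 106) - 1*(-26416) = 1/(-17) + 26416 = -1/17 + 26416 = 449071/17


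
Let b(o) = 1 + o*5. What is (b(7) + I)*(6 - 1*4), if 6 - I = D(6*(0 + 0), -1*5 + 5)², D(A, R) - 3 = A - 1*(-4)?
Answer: -14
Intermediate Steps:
D(A, R) = 7 + A (D(A, R) = 3 + (A - 1*(-4)) = 3 + (A + 4) = 3 + (4 + A) = 7 + A)
b(o) = 1 + 5*o
I = -43 (I = 6 - (7 + 6*(0 + 0))² = 6 - (7 + 6*0)² = 6 - (7 + 0)² = 6 - 1*7² = 6 - 1*49 = 6 - 49 = -43)
(b(7) + I)*(6 - 1*4) = ((1 + 5*7) - 43)*(6 - 1*4) = ((1 + 35) - 43)*(6 - 4) = (36 - 43)*2 = -7*2 = -14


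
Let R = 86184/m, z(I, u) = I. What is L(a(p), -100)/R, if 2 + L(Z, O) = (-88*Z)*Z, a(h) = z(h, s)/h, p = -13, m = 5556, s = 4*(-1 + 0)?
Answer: -2315/399 ≈ -5.8020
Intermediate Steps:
s = -4 (s = 4*(-1) = -4)
a(h) = 1 (a(h) = h/h = 1)
L(Z, O) = -2 - 88*Z² (L(Z, O) = -2 + (-88*Z)*Z = -2 - 88*Z²)
R = 7182/463 (R = 86184/5556 = 86184*(1/5556) = 7182/463 ≈ 15.512)
L(a(p), -100)/R = (-2 - 88*1²)/(7182/463) = (-2 - 88*1)*(463/7182) = (-2 - 88)*(463/7182) = -90*463/7182 = -2315/399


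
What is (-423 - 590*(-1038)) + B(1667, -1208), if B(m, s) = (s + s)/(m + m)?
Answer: 1020197791/1667 ≈ 6.1200e+5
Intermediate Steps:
B(m, s) = s/m (B(m, s) = (2*s)/((2*m)) = (2*s)*(1/(2*m)) = s/m)
(-423 - 590*(-1038)) + B(1667, -1208) = (-423 - 590*(-1038)) - 1208/1667 = (-423 + 612420) - 1208*1/1667 = 611997 - 1208/1667 = 1020197791/1667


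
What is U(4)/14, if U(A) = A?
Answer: 2/7 ≈ 0.28571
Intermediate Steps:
U(4)/14 = 4/14 = 4*(1/14) = 2/7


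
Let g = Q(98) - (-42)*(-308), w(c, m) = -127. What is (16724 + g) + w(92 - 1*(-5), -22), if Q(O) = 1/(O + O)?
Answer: 717557/196 ≈ 3661.0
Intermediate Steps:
Q(O) = 1/(2*O)
g = -2535455/196 (g = (1/2)/98 - (-42)*(-308) = (1/2)*(1/98) - 1*12936 = 1/196 - 12936 = -2535455/196 ≈ -12936.)
(16724 + g) + w(92 - 1*(-5), -22) = (16724 - 2535455/196) - 127 = 742449/196 - 127 = 717557/196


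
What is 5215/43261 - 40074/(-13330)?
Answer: 901578632/288334565 ≈ 3.1269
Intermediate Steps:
5215/43261 - 40074/(-13330) = 5215*(1/43261) - 40074*(-1/13330) = 5215/43261 + 20037/6665 = 901578632/288334565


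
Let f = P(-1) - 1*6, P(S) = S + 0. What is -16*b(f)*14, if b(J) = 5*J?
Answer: 7840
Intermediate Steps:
P(S) = S
f = -7 (f = -1 - 1*6 = -1 - 6 = -7)
-16*b(f)*14 = -80*(-7)*14 = -16*(-35)*14 = 560*14 = 7840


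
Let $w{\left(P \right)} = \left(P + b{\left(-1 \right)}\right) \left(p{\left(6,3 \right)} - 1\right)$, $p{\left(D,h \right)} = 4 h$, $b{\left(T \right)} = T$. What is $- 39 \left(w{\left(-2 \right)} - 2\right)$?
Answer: $1365$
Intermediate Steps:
$w{\left(P \right)} = -11 + 11 P$ ($w{\left(P \right)} = \left(P - 1\right) \left(4 \cdot 3 - 1\right) = \left(-1 + P\right) \left(12 - 1\right) = \left(-1 + P\right) 11 = -11 + 11 P$)
$- 39 \left(w{\left(-2 \right)} - 2\right) = - 39 \left(\left(-11 + 11 \left(-2\right)\right) - 2\right) = - 39 \left(\left(-11 - 22\right) - 2\right) = - 39 \left(-33 - 2\right) = \left(-39\right) \left(-35\right) = 1365$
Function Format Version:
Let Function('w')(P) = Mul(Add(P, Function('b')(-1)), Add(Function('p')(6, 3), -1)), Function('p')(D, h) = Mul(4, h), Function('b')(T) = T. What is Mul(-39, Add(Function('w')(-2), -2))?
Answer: 1365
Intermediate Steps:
Function('w')(P) = Add(-11, Mul(11, P)) (Function('w')(P) = Mul(Add(P, -1), Add(Mul(4, 3), -1)) = Mul(Add(-1, P), Add(12, -1)) = Mul(Add(-1, P), 11) = Add(-11, Mul(11, P)))
Mul(-39, Add(Function('w')(-2), -2)) = Mul(-39, Add(Add(-11, Mul(11, -2)), -2)) = Mul(-39, Add(Add(-11, -22), -2)) = Mul(-39, Add(-33, -2)) = Mul(-39, -35) = 1365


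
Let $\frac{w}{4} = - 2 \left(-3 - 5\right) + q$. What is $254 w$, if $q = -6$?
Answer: $10160$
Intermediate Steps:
$w = 40$ ($w = 4 \left(- 2 \left(-3 - 5\right) - 6\right) = 4 \left(\left(-2\right) \left(-8\right) - 6\right) = 4 \left(16 - 6\right) = 4 \cdot 10 = 40$)
$254 w = 254 \cdot 40 = 10160$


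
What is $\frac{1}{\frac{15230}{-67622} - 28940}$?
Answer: $- \frac{33811}{978497955} \approx -3.4554 \cdot 10^{-5}$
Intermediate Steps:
$\frac{1}{\frac{15230}{-67622} - 28940} = \frac{1}{15230 \left(- \frac{1}{67622}\right) - 28940} = \frac{1}{- \frac{7615}{33811} - 28940} = \frac{1}{- \frac{978497955}{33811}} = - \frac{33811}{978497955}$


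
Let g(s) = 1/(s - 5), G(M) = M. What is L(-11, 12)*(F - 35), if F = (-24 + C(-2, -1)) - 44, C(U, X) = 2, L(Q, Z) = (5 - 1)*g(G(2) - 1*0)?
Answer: 404/3 ≈ 134.67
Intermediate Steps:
g(s) = 1/(-5 + s)
L(Q, Z) = -4/3 (L(Q, Z) = (5 - 1)/(-5 + (2 - 1*0)) = 4/(-5 + (2 + 0)) = 4/(-5 + 2) = 4/(-3) = 4*(-⅓) = -4/3)
F = -66 (F = (-24 + 2) - 44 = -22 - 44 = -66)
L(-11, 12)*(F - 35) = -4*(-66 - 35)/3 = -4/3*(-101) = 404/3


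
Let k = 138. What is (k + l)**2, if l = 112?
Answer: 62500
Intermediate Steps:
(k + l)**2 = (138 + 112)**2 = 250**2 = 62500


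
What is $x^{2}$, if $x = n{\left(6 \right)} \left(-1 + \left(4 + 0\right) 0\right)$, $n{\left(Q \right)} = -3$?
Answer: $9$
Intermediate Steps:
$x = 3$ ($x = - 3 \left(-1 + \left(4 + 0\right) 0\right) = - 3 \left(-1 + 4 \cdot 0\right) = - 3 \left(-1 + 0\right) = \left(-3\right) \left(-1\right) = 3$)
$x^{2} = 3^{2} = 9$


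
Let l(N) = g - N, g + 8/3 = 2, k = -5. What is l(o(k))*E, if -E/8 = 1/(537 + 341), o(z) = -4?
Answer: -40/1317 ≈ -0.030372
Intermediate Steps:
g = -⅔ (g = -8/3 + 2 = -⅔ ≈ -0.66667)
l(N) = -⅔ - N
E = -4/439 (E = -8/(537 + 341) = -8/878 = -8*1/878 = -4/439 ≈ -0.0091116)
l(o(k))*E = (-⅔ - 1*(-4))*(-4/439) = (-⅔ + 4)*(-4/439) = (10/3)*(-4/439) = -40/1317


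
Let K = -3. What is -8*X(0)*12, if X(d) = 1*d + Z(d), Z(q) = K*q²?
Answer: 0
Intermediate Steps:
Z(q) = -3*q²
X(d) = d - 3*d² (X(d) = 1*d - 3*d² = d - 3*d²)
-8*X(0)*12 = -0*(1 - 3*0)*12 = -0*(1 + 0)*12 = -0*12 = -8*0*12 = 0*12 = 0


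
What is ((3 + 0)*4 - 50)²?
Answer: 1444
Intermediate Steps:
((3 + 0)*4 - 50)² = (3*4 - 50)² = (12 - 50)² = (-38)² = 1444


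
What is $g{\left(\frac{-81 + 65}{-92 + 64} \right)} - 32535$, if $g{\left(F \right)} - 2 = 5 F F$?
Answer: $- \frac{1594037}{49} \approx -32531.0$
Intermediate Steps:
$g{\left(F \right)} = 2 + 5 F^{2}$ ($g{\left(F \right)} = 2 + 5 F F = 2 + 5 F^{2}$)
$g{\left(\frac{-81 + 65}{-92 + 64} \right)} - 32535 = \left(2 + 5 \left(\frac{-81 + 65}{-92 + 64}\right)^{2}\right) - 32535 = \left(2 + 5 \left(- \frac{16}{-28}\right)^{2}\right) - 32535 = \left(2 + 5 \left(\left(-16\right) \left(- \frac{1}{28}\right)\right)^{2}\right) - 32535 = \left(2 + 5 \left(\frac{4}{7}\right)^{2}\right) - 32535 = \left(2 + 5 \cdot \frac{16}{49}\right) - 32535 = \left(2 + \frac{80}{49}\right) - 32535 = \frac{178}{49} - 32535 = - \frac{1594037}{49}$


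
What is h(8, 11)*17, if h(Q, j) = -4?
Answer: -68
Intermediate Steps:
h(8, 11)*17 = -4*17 = -68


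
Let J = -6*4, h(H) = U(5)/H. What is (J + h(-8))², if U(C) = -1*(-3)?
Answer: 38025/64 ≈ 594.14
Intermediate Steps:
U(C) = 3
h(H) = 3/H
J = -24
(J + h(-8))² = (-24 + 3/(-8))² = (-24 + 3*(-⅛))² = (-24 - 3/8)² = (-195/8)² = 38025/64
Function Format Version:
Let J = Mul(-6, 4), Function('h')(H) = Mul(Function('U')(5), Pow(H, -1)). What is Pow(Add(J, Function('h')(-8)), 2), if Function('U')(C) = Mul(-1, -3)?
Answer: Rational(38025, 64) ≈ 594.14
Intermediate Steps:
Function('U')(C) = 3
Function('h')(H) = Mul(3, Pow(H, -1))
J = -24
Pow(Add(J, Function('h')(-8)), 2) = Pow(Add(-24, Mul(3, Pow(-8, -1))), 2) = Pow(Add(-24, Mul(3, Rational(-1, 8))), 2) = Pow(Add(-24, Rational(-3, 8)), 2) = Pow(Rational(-195, 8), 2) = Rational(38025, 64)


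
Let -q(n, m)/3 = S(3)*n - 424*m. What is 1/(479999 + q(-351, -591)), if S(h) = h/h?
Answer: -1/270700 ≈ -3.6941e-6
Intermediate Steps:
S(h) = 1
q(n, m) = -3*n + 1272*m (q(n, m) = -3*(1*n - 424*m) = -3*(n - 424*m) = -3*n + 1272*m)
1/(479999 + q(-351, -591)) = 1/(479999 + (-3*(-351) + 1272*(-591))) = 1/(479999 + (1053 - 751752)) = 1/(479999 - 750699) = 1/(-270700) = -1/270700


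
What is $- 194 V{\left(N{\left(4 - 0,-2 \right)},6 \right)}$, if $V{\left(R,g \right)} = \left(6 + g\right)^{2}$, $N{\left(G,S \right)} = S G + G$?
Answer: $-27936$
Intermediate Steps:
$N{\left(G,S \right)} = G + G S$ ($N{\left(G,S \right)} = G S + G = G + G S$)
$- 194 V{\left(N{\left(4 - 0,-2 \right)},6 \right)} = - 194 \left(6 + 6\right)^{2} = - 194 \cdot 12^{2} = \left(-194\right) 144 = -27936$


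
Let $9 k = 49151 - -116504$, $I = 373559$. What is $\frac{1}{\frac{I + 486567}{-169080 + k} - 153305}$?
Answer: $- \frac{1356065}{207899285959} \approx -6.5227 \cdot 10^{-6}$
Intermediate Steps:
$k = \frac{165655}{9}$ ($k = \frac{49151 - -116504}{9} = \frac{49151 + 116504}{9} = \frac{1}{9} \cdot 165655 = \frac{165655}{9} \approx 18406.0$)
$\frac{1}{\frac{I + 486567}{-169080 + k} - 153305} = \frac{1}{\frac{373559 + 486567}{-169080 + \frac{165655}{9}} - 153305} = \frac{1}{\frac{860126}{- \frac{1356065}{9}} - 153305} = \frac{1}{860126 \left(- \frac{9}{1356065}\right) - 153305} = \frac{1}{- \frac{7741134}{1356065} - 153305} = \frac{1}{- \frac{207899285959}{1356065}} = - \frac{1356065}{207899285959}$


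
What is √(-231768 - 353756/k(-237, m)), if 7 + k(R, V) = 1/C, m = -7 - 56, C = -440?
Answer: 2*I*√2545127358/237 ≈ 425.73*I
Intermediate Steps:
m = -63
k(R, V) = -3081/440 (k(R, V) = -7 + 1/(-440) = -7 - 1/440 = -3081/440)
√(-231768 - 353756/k(-237, m)) = √(-231768 - 353756/(-3081/440)) = √(-231768 - 353756*(-440/3081)) = √(-231768 + 11973280/237) = √(-42955736/237) = 2*I*√2545127358/237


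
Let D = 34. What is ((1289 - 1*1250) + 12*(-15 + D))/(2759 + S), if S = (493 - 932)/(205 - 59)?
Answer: 12994/134125 ≈ 0.096880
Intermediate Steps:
S = -439/146 ≈ -3.0069
((1289 - 1*1250) + 12*(-15 + D))/(2759 + S) = ((1289 - 1*1250) + 12*(-15 + 34))/(2759 - 439/146) = ((1289 - 1250) + 12*19)/(402375/146) = (39 + 228)*(146/402375) = 267*(146/402375) = 12994/134125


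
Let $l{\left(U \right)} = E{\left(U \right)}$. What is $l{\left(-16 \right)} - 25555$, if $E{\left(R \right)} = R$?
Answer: $-25571$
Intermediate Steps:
$l{\left(U \right)} = U$
$l{\left(-16 \right)} - 25555 = -16 - 25555 = -25571$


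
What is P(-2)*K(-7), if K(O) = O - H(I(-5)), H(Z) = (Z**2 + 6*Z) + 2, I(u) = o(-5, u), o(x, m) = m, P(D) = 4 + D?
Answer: -8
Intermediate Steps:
I(u) = u
H(Z) = 2 + Z**2 + 6*Z
K(O) = 3 + O (K(O) = O - (2 + (-5)**2 + 6*(-5)) = O - (2 + 25 - 30) = O - 1*(-3) = O + 3 = 3 + O)
P(-2)*K(-7) = (4 - 2)*(3 - 7) = 2*(-4) = -8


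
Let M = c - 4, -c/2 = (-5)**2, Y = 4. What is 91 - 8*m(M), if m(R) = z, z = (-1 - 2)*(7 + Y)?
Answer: 355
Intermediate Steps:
z = -33 (z = (-1 - 2)*(7 + 4) = -3*11 = -33)
c = -50 (c = -2*(-5)**2 = -2*25 = -50)
M = -54 (M = -50 - 4 = -54)
m(R) = -33
91 - 8*m(M) = 91 - 8*(-33) = 91 + 264 = 355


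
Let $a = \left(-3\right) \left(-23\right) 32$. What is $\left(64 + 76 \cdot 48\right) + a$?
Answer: $5920$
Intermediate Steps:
$a = 2208$ ($a = 69 \cdot 32 = 2208$)
$\left(64 + 76 \cdot 48\right) + a = \left(64 + 76 \cdot 48\right) + 2208 = \left(64 + 3648\right) + 2208 = 3712 + 2208 = 5920$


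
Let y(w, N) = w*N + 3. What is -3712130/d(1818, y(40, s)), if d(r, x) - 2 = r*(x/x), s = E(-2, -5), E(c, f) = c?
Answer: -371213/182 ≈ -2039.6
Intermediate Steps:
s = -2
y(w, N) = 3 + N*w (y(w, N) = N*w + 3 = 3 + N*w)
d(r, x) = 2 + r (d(r, x) = 2 + r*(x/x) = 2 + r*1 = 2 + r)
-3712130/d(1818, y(40, s)) = -3712130/(2 + 1818) = -3712130/1820 = -3712130*1/1820 = -371213/182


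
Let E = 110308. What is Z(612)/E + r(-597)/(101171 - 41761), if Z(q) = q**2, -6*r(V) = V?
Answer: 11131317343/3276699140 ≈ 3.3971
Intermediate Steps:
r(V) = -V/6
Z(612)/E + r(-597)/(101171 - 41761) = 612**2/110308 + (-1/6*(-597))/(101171 - 41761) = 374544*(1/110308) + (199/2)/59410 = 93636/27577 + (199/2)*(1/59410) = 93636/27577 + 199/118820 = 11131317343/3276699140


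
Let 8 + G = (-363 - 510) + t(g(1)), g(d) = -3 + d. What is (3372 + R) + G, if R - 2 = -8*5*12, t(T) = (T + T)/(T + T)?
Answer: 2014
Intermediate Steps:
t(T) = 1 (t(T) = (2*T)/((2*T)) = (2*T)*(1/(2*T)) = 1)
R = -478 (R = 2 - 8*5*12 = 2 - 40*12 = 2 - 480 = -478)
G = -880 (G = -8 + ((-363 - 510) + 1) = -8 + (-873 + 1) = -8 - 872 = -880)
(3372 + R) + G = (3372 - 478) - 880 = 2894 - 880 = 2014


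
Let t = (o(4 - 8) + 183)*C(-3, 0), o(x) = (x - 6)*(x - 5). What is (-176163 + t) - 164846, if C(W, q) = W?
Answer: -341828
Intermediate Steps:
o(x) = (-6 + x)*(-5 + x)
t = -819 (t = ((30 + (4 - 8)**2 - 11*(4 - 8)) + 183)*(-3) = ((30 + (-4)**2 - 11*(-4)) + 183)*(-3) = ((30 + 16 + 44) + 183)*(-3) = (90 + 183)*(-3) = 273*(-3) = -819)
(-176163 + t) - 164846 = (-176163 - 819) - 164846 = -176982 - 164846 = -341828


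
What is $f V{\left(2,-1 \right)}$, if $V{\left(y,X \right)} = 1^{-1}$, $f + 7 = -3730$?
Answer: $-3737$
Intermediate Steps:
$f = -3737$ ($f = -7 - 3730 = -3737$)
$V{\left(y,X \right)} = 1$
$f V{\left(2,-1 \right)} = \left(-3737\right) 1 = -3737$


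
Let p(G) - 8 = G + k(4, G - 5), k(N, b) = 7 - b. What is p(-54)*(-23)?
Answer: -460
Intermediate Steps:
p(G) = 20 (p(G) = 8 + (G + (7 - (G - 5))) = 8 + (G + (7 - (-5 + G))) = 8 + (G + (7 + (5 - G))) = 8 + (G + (12 - G)) = 8 + 12 = 20)
p(-54)*(-23) = 20*(-23) = -460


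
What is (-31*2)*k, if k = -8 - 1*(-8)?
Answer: 0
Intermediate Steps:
k = 0 (k = -8 + 8 = 0)
(-31*2)*k = -31*2*0 = -62*0 = 0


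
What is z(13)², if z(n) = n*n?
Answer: 28561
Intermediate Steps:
z(n) = n²
z(13)² = (13²)² = 169² = 28561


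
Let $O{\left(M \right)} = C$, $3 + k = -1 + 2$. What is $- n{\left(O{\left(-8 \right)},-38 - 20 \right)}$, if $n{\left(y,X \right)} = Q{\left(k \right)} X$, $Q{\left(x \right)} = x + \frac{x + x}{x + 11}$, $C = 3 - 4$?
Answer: $- \frac{1276}{9} \approx -141.78$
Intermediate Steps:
$C = -1$ ($C = 3 - 4 = -1$)
$k = -2$ ($k = -3 + \left(-1 + 2\right) = -3 + 1 = -2$)
$O{\left(M \right)} = -1$
$Q{\left(x \right)} = x + \frac{2 x}{11 + x}$
$n{\left(y,X \right)} = - \frac{22 X}{9}$ ($n{\left(y,X \right)} = - \frac{2 \left(13 - 2\right)}{11 - 2} X = \left(-2\right) \frac{1}{9} \cdot 11 X = - \frac{22 X}{9}$)
$- n{\left(O{\left(-8 \right)},-38 - 20 \right)} = - \frac{\left(-22\right) \left(-38 - 20\right)}{9} = - \frac{\left(-22\right) \left(-58\right)}{9} = \left(-1\right) \frac{1276}{9} = - \frac{1276}{9}$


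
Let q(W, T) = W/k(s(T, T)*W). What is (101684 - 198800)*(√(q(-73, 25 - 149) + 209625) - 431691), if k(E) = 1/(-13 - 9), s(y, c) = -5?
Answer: 41924103156 - 97116*√211231 ≈ 4.1879e+10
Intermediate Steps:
k(E) = -1/22 (k(E) = 1/(-22) = -1/22)
q(W, T) = -22*W (q(W, T) = W/(-1/22) = W*(-22) = -22*W)
(101684 - 198800)*(√(q(-73, 25 - 149) + 209625) - 431691) = (101684 - 198800)*(√(-22*(-73) + 209625) - 431691) = -97116*(√(1606 + 209625) - 431691) = -97116*(√211231 - 431691) = -97116*(-431691 + √211231) = 41924103156 - 97116*√211231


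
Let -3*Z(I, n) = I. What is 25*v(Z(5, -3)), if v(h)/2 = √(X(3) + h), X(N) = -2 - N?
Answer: 100*I*√15/3 ≈ 129.1*I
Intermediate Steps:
Z(I, n) = -I/3
v(h) = 2*√(-5 + h) (v(h) = 2*√((-2 - 1*3) + h) = 2*√((-2 - 3) + h) = 2*√(-5 + h))
25*v(Z(5, -3)) = 25*(2*√(-5 - ⅓*5)) = 25*(2*√(-5 - 5/3)) = 25*(2*√(-20/3)) = 25*(2*(2*I*√15/3)) = 25*(4*I*√15/3) = 100*I*√15/3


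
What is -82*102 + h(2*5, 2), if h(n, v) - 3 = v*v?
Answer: -8357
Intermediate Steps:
h(n, v) = 3 + v**2 (h(n, v) = 3 + v*v = 3 + v**2)
-82*102 + h(2*5, 2) = -82*102 + (3 + 2**2) = -8364 + (3 + 4) = -8364 + 7 = -8357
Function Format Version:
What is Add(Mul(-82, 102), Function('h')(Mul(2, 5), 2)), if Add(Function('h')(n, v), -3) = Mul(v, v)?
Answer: -8357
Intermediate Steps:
Function('h')(n, v) = Add(3, Pow(v, 2)) (Function('h')(n, v) = Add(3, Mul(v, v)) = Add(3, Pow(v, 2)))
Add(Mul(-82, 102), Function('h')(Mul(2, 5), 2)) = Add(Mul(-82, 102), Add(3, Pow(2, 2))) = Add(-8364, Add(3, 4)) = Add(-8364, 7) = -8357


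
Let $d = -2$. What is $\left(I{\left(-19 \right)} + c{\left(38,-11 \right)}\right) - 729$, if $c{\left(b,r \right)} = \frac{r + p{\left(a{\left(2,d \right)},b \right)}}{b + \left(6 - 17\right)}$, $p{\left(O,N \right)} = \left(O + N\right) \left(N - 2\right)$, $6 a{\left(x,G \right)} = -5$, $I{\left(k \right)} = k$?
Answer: $- \frac{18869}{27} \approx -698.85$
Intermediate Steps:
$a{\left(x,G \right)} = - \frac{5}{6}$ ($a{\left(x,G \right)} = \frac{1}{6} \left(-5\right) = - \frac{5}{6}$)
$p{\left(O,N \right)} = \left(-2 + N\right) \left(N + O\right)$ ($p{\left(O,N \right)} = \left(N + O\right) \left(-2 + N\right) = \left(-2 + N\right) \left(N + O\right)$)
$c{\left(b,r \right)} = \frac{\frac{5}{3} + r + b^{2} - \frac{17 b}{6}}{-11 + b}$ ($c{\left(b,r \right)} = \frac{r + \left(b^{2} - 2 b - - \frac{5}{3} + b \left(- \frac{5}{6}\right)\right)}{b + \left(6 - 17\right)} = \frac{r + \left(b^{2} - 2 b + \frac{5}{3} - \frac{5 b}{6}\right)}{b - 11} = \frac{r + \left(\frac{5}{3} + b^{2} - \frac{17 b}{6}\right)}{-11 + b} = \frac{\frac{5}{3} + r + b^{2} - \frac{17 b}{6}}{-11 + b}$)
$\left(I{\left(-19 \right)} + c{\left(38,-11 \right)}\right) - 729 = \left(-19 + \frac{\frac{5}{3} - 11 + 38^{2} - \frac{323}{3}}{-11 + 38}\right) - 729 = \left(-19 + \frac{\frac{5}{3} - 11 + 1444 - \frac{323}{3}}{27}\right) - 729 = \left(-19 + \frac{1}{27} \cdot 1327\right) - 729 = \left(-19 + \frac{1327}{27}\right) - 729 = \frac{814}{27} - 729 = - \frac{18869}{27}$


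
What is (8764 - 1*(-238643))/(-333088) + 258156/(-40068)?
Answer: -380562577/52960992 ≈ -7.1857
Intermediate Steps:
(8764 - 1*(-238643))/(-333088) + 258156/(-40068) = (8764 + 238643)*(-1/333088) + 258156*(-1/40068) = 247407*(-1/333088) - 7171/1113 = -247407/333088 - 7171/1113 = -380562577/52960992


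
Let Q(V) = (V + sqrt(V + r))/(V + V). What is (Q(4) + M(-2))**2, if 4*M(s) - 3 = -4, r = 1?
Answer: 9/64 + sqrt(5)/16 ≈ 0.28038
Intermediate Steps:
M(s) = -1/4 (M(s) = 3/4 + (1/4)*(-4) = 3/4 - 1 = -1/4)
Q(V) = (V + sqrt(1 + V))/(2*V) (Q(V) = (V + sqrt(V + 1))/(V + V) = (V + sqrt(1 + V))/((2*V)) = (V + sqrt(1 + V))*(1/(2*V)) = (V + sqrt(1 + V))/(2*V))
(Q(4) + M(-2))**2 = ((1/2)*(4 + sqrt(1 + 4))/4 - 1/4)**2 = ((1/2)*(1/4)*(4 + sqrt(5)) - 1/4)**2 = ((1/2 + sqrt(5)/8) - 1/4)**2 = (1/4 + sqrt(5)/8)**2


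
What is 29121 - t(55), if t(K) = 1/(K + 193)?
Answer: 7222007/248 ≈ 29121.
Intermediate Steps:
t(K) = 1/(193 + K)
29121 - t(55) = 29121 - 1/(193 + 55) = 29121 - 1/248 = 7222007/248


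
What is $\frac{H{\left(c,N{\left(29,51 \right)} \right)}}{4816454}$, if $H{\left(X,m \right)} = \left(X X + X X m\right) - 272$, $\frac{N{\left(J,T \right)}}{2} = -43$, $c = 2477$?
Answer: $- \frac{521520237}{4816454} \approx -108.28$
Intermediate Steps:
$N{\left(J,T \right)} = -86$ ($N{\left(J,T \right)} = 2 \left(-43\right) = -86$)
$H{\left(X,m \right)} = -272 + X^{2} + m X^{2}$ ($H{\left(X,m \right)} = \left(X^{2} + X^{2} m\right) - 272 = \left(X^{2} + m X^{2}\right) - 272 = -272 + X^{2} + m X^{2}$)
$\frac{H{\left(c,N{\left(29,51 \right)} \right)}}{4816454} = \frac{-272 + 2477^{2} - 86 \cdot 2477^{2}}{4816454} = \left(-272 + 6135529 - 527655494\right) \frac{1}{4816454} = \left(-521520237\right) \frac{1}{4816454} = - \frac{521520237}{4816454}$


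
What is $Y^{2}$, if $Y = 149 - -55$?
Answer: $41616$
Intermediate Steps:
$Y = 204$ ($Y = 149 + 55 = 204$)
$Y^{2} = 204^{2} = 41616$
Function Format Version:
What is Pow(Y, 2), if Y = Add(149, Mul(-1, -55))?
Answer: 41616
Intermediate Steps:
Y = 204 (Y = Add(149, 55) = 204)
Pow(Y, 2) = Pow(204, 2) = 41616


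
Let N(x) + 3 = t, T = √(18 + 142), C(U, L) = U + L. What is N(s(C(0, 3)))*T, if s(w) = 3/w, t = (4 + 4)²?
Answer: 244*√10 ≈ 771.60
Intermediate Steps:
t = 64 (t = 8² = 64)
C(U, L) = L + U
T = 4*√10 (T = √160 = 4*√10 ≈ 12.649)
N(x) = 61 (N(x) = -3 + 64 = 61)
N(s(C(0, 3)))*T = 61*(4*√10) = 244*√10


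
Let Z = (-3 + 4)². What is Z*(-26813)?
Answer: -26813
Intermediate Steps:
Z = 1 (Z = 1² = 1)
Z*(-26813) = 1*(-26813) = -26813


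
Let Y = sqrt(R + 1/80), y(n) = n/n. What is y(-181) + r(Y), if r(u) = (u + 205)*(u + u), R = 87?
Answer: 7001/40 + 41*sqrt(34805)/2 ≈ 3999.5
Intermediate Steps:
y(n) = 1
Y = sqrt(34805)/20 (Y = sqrt(87 + 1/80) = sqrt(6961/80) = sqrt(34805)/20 ≈ 9.3280)
r(u) = 2*u*(205 + u) (r(u) = (205 + u)*(2*u) = 2*u*(205 + u))
y(-181) + r(Y) = 1 + 2*(sqrt(34805)/20)*(205 + sqrt(34805)/20) = 1 + sqrt(34805)*(205 + sqrt(34805)/20)/10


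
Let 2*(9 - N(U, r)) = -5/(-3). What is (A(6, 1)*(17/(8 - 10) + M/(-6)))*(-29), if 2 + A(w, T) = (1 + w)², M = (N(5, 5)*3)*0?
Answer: 23171/2 ≈ 11586.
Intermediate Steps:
N(U, r) = 49/6 (N(U, r) = 9 - (-5)/(2*(-3)) = 9 - (-5)*(-1)/(2*3) = 9 - ½*5/3 = 9 - ⅚ = 49/6)
M = 0 (M = ((49/6)*3)*0 = (49/2)*0 = 0)
A(w, T) = -2 + (1 + w)²
(A(6, 1)*(17/(8 - 10) + M/(-6)))*(-29) = ((-2 + (1 + 6)²)*(17/(8 - 10) + 0/(-6)))*(-29) = ((-2 + 7²)*(17/(-2) + 0*(-⅙)))*(-29) = ((-2 + 49)*(17*(-½) + 0))*(-29) = (47*(-17/2 + 0))*(-29) = (47*(-17/2))*(-29) = -799/2*(-29) = 23171/2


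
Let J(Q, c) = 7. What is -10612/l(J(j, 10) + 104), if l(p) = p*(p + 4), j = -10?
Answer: -10612/12765 ≈ -0.83134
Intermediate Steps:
l(p) = p*(4 + p)
-10612/l(J(j, 10) + 104) = -10612*1/((4 + (7 + 104))*(7 + 104)) = -10612*1/(111*(4 + 111)) = -10612/(111*115) = -10612/12765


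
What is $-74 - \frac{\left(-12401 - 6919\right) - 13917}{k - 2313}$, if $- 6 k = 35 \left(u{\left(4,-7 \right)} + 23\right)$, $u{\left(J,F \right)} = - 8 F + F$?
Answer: $- \frac{78493}{911} \approx -86.161$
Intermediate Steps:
$u{\left(J,F \right)} = - 7 F$
$k = -420$ ($k = - \frac{35 \left(\left(-7\right) \left(-7\right) + 23\right)}{6} = - \frac{35 \left(49 + 23\right)}{6} = - \frac{35 \cdot 72}{6} = \left(- \frac{1}{6}\right) 2520 = -420$)
$-74 - \frac{\left(-12401 - 6919\right) - 13917}{k - 2313} = -74 - \frac{\left(-12401 - 6919\right) - 13917}{-420 - 2313} = -74 - \frac{\left(-12401 - 6919\right) - 13917}{-2733} = -74 - \left(-19320 - 13917\right) \left(- \frac{1}{2733}\right) = -74 - \left(-33237\right) \left(- \frac{1}{2733}\right) = -74 - \frac{11079}{911} = - \frac{78493}{911}$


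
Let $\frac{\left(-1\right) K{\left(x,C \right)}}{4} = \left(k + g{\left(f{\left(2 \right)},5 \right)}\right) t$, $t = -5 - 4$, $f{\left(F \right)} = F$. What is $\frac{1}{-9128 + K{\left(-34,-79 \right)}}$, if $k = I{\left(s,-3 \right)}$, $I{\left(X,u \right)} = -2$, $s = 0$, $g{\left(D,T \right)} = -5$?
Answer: $- \frac{1}{9380} \approx -0.00010661$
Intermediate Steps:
$t = -9$ ($t = -5 - 4 = -9$)
$k = -2$
$K{\left(x,C \right)} = -252$ ($K{\left(x,C \right)} = - 4 \left(-2 - 5\right) \left(-9\right) = - 4 \left(\left(-7\right) \left(-9\right)\right) = \left(-4\right) 63 = -252$)
$\frac{1}{-9128 + K{\left(-34,-79 \right)}} = \frac{1}{-9128 - 252} = \frac{1}{-9380} = - \frac{1}{9380}$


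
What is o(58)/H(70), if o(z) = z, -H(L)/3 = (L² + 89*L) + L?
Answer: -29/16800 ≈ -0.0017262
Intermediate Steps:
H(L) = -270*L - 3*L² (H(L) = -3*((L² + 89*L) + L) = -3*(L² + 90*L) = -270*L - 3*L²)
o(58)/H(70) = 58/((-3*70*(90 + 70))) = 58/((-3*70*160)) = 58/(-33600) = 58*(-1/33600) = -29/16800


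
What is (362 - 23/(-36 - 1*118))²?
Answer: 3110404441/23716 ≈ 1.3115e+5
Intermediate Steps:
(362 - 23/(-36 - 1*118))² = (362 - 23/(-36 - 118))² = (362 - 23/(-154))² = (362 - 23*(-1/154))² = (362 + 23/154)² = (55771/154)² = 3110404441/23716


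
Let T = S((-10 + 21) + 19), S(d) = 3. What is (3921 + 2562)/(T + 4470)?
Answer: 2161/1491 ≈ 1.4494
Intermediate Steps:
T = 3
(3921 + 2562)/(T + 4470) = (3921 + 2562)/(3 + 4470) = 6483/4473 = 6483*(1/4473) = 2161/1491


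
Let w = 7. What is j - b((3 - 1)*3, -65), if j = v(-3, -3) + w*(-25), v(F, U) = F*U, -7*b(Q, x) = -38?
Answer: -1200/7 ≈ -171.43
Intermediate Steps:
b(Q, x) = 38/7 (b(Q, x) = -⅐*(-38) = 38/7)
j = -166 (j = -3*(-3) + 7*(-25) = 9 - 175 = -166)
j - b((3 - 1)*3, -65) = -166 - 1*38/7 = -166 - 38/7 = -1200/7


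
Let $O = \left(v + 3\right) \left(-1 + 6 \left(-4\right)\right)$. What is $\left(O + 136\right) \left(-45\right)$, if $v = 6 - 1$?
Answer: $2880$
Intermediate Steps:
$v = 5$
$O = -200$ ($O = \left(5 + 3\right) \left(-1 + 6 \left(-4\right)\right) = 8 \left(-1 - 24\right) = 8 \left(-25\right) = -200$)
$\left(O + 136\right) \left(-45\right) = \left(-200 + 136\right) \left(-45\right) = \left(-64\right) \left(-45\right) = 2880$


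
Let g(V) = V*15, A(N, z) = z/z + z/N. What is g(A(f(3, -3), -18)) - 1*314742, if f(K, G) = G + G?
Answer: -314682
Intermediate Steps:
f(K, G) = 2*G
A(N, z) = 1 + z/N
g(V) = 15*V
g(A(f(3, -3), -18)) - 1*314742 = 15*((2*(-3) - 18)/((2*(-3)))) - 1*314742 = 15*((-6 - 18)/(-6)) - 314742 = 15*(-1/6*(-24)) - 314742 = 15*4 - 314742 = 60 - 314742 = -314682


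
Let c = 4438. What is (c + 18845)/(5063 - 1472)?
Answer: 2587/399 ≈ 6.4837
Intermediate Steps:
(c + 18845)/(5063 - 1472) = (4438 + 18845)/(5063 - 1472) = 23283/3591 = 23283*(1/3591) = 2587/399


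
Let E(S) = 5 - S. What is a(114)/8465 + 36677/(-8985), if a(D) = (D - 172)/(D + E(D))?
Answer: -310575031/76058025 ≈ -4.0834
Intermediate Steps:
a(D) = -172/5 + D/5 (a(D) = (D - 172)/(D + (5 - D)) = (-172 + D)/5 = (-172 + D)*(1/5) = -172/5 + D/5)
a(114)/8465 + 36677/(-8985) = (-172/5 + (1/5)*114)/8465 + 36677/(-8985) = (-172/5 + 114/5)*(1/8465) + 36677*(-1/8985) = -58/5*1/8465 - 36677/8985 = -58/42325 - 36677/8985 = -310575031/76058025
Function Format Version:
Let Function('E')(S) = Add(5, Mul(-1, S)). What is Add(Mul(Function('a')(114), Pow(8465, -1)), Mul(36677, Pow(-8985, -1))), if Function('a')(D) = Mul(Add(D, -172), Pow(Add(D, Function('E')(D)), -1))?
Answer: Rational(-310575031, 76058025) ≈ -4.0834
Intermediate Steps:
Function('a')(D) = Add(Rational(-172, 5), Mul(Rational(1, 5), D)) (Function('a')(D) = Mul(Add(D, -172), Pow(Add(D, Add(5, Mul(-1, D))), -1)) = Mul(Add(-172, D), Pow(5, -1)) = Mul(Add(-172, D), Rational(1, 5)) = Add(Rational(-172, 5), Mul(Rational(1, 5), D)))
Add(Mul(Function('a')(114), Pow(8465, -1)), Mul(36677, Pow(-8985, -1))) = Add(Mul(Add(Rational(-172, 5), Mul(Rational(1, 5), 114)), Pow(8465, -1)), Mul(36677, Pow(-8985, -1))) = Add(Mul(Add(Rational(-172, 5), Rational(114, 5)), Rational(1, 8465)), Mul(36677, Rational(-1, 8985))) = Add(Mul(Rational(-58, 5), Rational(1, 8465)), Rational(-36677, 8985)) = Add(Rational(-58, 42325), Rational(-36677, 8985)) = Rational(-310575031, 76058025)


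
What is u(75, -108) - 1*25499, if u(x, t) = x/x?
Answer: -25498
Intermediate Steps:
u(x, t) = 1
u(75, -108) - 1*25499 = 1 - 1*25499 = 1 - 25499 = -25498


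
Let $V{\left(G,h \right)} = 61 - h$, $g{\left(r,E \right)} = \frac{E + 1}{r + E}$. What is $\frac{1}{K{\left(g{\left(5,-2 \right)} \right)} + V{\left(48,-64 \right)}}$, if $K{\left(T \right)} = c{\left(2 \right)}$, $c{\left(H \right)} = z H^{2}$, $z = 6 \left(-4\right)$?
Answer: $\frac{1}{29} \approx 0.034483$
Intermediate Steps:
$g{\left(r,E \right)} = \frac{1 + E}{E + r}$
$z = -24$
$c{\left(H \right)} = - 24 H^{2}$
$K{\left(T \right)} = -96$ ($K{\left(T \right)} = - 24 \cdot 2^{2} = \left(-24\right) 4 = -96$)
$\frac{1}{K{\left(g{\left(5,-2 \right)} \right)} + V{\left(48,-64 \right)}} = \frac{1}{-96 + \left(61 - -64\right)} = \frac{1}{-96 + \left(61 + 64\right)} = \frac{1}{-96 + 125} = \frac{1}{29}$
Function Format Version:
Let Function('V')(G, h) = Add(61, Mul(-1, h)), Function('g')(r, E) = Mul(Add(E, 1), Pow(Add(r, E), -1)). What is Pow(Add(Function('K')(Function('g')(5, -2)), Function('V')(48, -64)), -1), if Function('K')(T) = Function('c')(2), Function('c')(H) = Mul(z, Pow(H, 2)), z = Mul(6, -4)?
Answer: Rational(1, 29) ≈ 0.034483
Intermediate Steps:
Function('g')(r, E) = Mul(Pow(Add(E, r), -1), Add(1, E)) (Function('g')(r, E) = Mul(Add(1, E), Pow(Add(E, r), -1)) = Mul(Pow(Add(E, r), -1), Add(1, E)))
z = -24
Function('c')(H) = Mul(-24, Pow(H, 2))
Function('K')(T) = -96 (Function('K')(T) = Mul(-24, Pow(2, 2)) = Mul(-24, 4) = -96)
Pow(Add(Function('K')(Function('g')(5, -2)), Function('V')(48, -64)), -1) = Pow(Add(-96, Add(61, Mul(-1, -64))), -1) = Pow(Add(-96, Add(61, 64)), -1) = Pow(Add(-96, 125), -1) = Pow(29, -1) = Rational(1, 29)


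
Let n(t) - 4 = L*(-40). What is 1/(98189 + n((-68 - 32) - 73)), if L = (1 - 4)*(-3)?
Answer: 1/97833 ≈ 1.0221e-5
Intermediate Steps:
L = 9 (L = -3*(-3) = 9)
n(t) = -356 (n(t) = 4 + 9*(-40) = 4 - 360 = -356)
1/(98189 + n((-68 - 32) - 73)) = 1/(98189 - 356) = 1/97833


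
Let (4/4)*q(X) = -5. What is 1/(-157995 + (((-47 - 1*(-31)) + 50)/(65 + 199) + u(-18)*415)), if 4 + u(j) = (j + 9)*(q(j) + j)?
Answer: -132/9734983 ≈ -1.3559e-5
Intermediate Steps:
q(X) = -5
u(j) = -4 + (-5 + j)*(9 + j) (u(j) = -4 + (j + 9)*(-5 + j) = -4 + (9 + j)*(-5 + j) = -4 + (-5 + j)*(9 + j))
1/(-157995 + (((-47 - 1*(-31)) + 50)/(65 + 199) + u(-18)*415)) = 1/(-157995 + (((-47 - 1*(-31)) + 50)/(65 + 199) + (-49 + (-18)² + 4*(-18))*415)) = 1/(-157995 + (((-47 + 31) + 50)/264 + (-49 + 324 - 72)*415)) = 1/(-157995 + ((-16 + 50)*(1/264) + 203*415)) = 1/(-157995 + (34*(1/264) + 84245)) = 1/(-157995 + (17/132 + 84245)) = 1/(-157995 + 11120357/132) = 1/(-9734983/132) = -132/9734983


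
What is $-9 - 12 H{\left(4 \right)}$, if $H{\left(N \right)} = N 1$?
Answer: $-57$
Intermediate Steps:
$H{\left(N \right)} = N$
$-9 - 12 H{\left(4 \right)} = -9 - 48 = -57$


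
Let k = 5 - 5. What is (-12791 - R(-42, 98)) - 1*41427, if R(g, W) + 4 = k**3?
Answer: -54214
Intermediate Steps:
k = 0
R(g, W) = -4 (R(g, W) = -4 + 0**3 = -4 + 0 = -4)
(-12791 - R(-42, 98)) - 1*41427 = (-12791 - 1*(-4)) - 1*41427 = (-12791 + 4) - 41427 = -12787 - 41427 = -54214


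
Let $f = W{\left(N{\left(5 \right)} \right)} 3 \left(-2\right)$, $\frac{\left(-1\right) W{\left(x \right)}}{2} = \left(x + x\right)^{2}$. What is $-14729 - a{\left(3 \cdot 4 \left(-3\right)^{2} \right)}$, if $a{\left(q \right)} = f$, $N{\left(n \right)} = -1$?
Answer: $-14777$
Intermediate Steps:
$W{\left(x \right)} = - 8 x^{2}$ ($W{\left(x \right)} = - 2 \left(x + x\right)^{2} = - 2 \left(2 x\right)^{2} = - 2 \cdot 4 x^{2} = - 8 x^{2}$)
$f = 48$ ($f = - 8 \left(-1\right)^{2} \cdot 3 \left(-2\right) = \left(-8\right) 1 \cdot 3 \left(-2\right) = \left(-8\right) 3 \left(-2\right) = \left(-24\right) \left(-2\right) = 48$)
$a{\left(q \right)} = 48$
$-14729 - a{\left(3 \cdot 4 \left(-3\right)^{2} \right)} = -14729 - 48 = -14777$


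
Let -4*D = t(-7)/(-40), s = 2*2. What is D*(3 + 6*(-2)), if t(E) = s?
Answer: -9/40 ≈ -0.22500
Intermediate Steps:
s = 4
t(E) = 4
D = 1/40 (D = -1/(-40) = -(-1)/40 = -1/4*(-1/10) = 1/40 ≈ 0.025000)
D*(3 + 6*(-2)) = (3 + 6*(-2))/40 = (3 - 12)/40 = (1/40)*(-9) = -9/40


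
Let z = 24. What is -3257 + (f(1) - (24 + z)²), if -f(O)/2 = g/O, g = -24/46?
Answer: -127879/23 ≈ -5560.0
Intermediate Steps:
g = -12/23 (g = -24*1/46 = -12/23 ≈ -0.52174)
f(O) = 24/(23*O) (f(O) = -(-24)/(23*O) = 24/(23*O))
-3257 + (f(1) - (24 + z)²) = -3257 + ((24/23)/1 - (24 + 24)²) = -3257 + ((24/23)*1 - 1*48²) = -3257 + (24/23 - 1*2304) = -3257 + (24/23 - 2304) = -3257 - 52968/23 = -127879/23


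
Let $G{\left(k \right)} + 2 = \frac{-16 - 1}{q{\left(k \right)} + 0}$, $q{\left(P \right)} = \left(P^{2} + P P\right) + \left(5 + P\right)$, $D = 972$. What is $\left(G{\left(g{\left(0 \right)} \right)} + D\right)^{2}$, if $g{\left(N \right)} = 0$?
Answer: $\frac{23357889}{25} \approx 9.3432 \cdot 10^{5}$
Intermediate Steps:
$q{\left(P \right)} = 5 + P + 2 P^{2}$ ($q{\left(P \right)} = \left(P^{2} + P^{2}\right) + \left(5 + P\right) = 2 P^{2} + \left(5 + P\right) = 5 + P + 2 P^{2}$)
$G{\left(k \right)} = -2 - \frac{17}{5 + k + 2 k^{2}}$ ($G{\left(k \right)} = -2 + \frac{-16 - 1}{\left(5 + k + 2 k^{2}\right) + 0} = -2 - \frac{17}{5 + k + 2 k^{2}}$)
$\left(G{\left(g{\left(0 \right)} \right)} + D\right)^{2} = \left(\frac{-27 - 4 \cdot 0^{2} - 0}{5 + 0 + 2 \cdot 0^{2}} + 972\right)^{2} = \left(\frac{-27 - 0 + 0}{5 + 0 + 2 \cdot 0} + 972\right)^{2} = \left(\frac{-27 + 0 + 0}{5 + 0 + 0} + 972\right)^{2} = \left(\frac{1}{5} \left(-27\right) + 972\right)^{2} = \left(- \frac{27}{5} + 972\right)^{2} = \left(\frac{4833}{5}\right)^{2} = \frac{23357889}{25}$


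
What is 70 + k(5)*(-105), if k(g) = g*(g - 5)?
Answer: 70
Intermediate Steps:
k(g) = g*(-5 + g)
70 + k(5)*(-105) = 70 + (5*(-5 + 5))*(-105) = 70 + (5*0)*(-105) = 70 + 0*(-105) = 70 + 0 = 70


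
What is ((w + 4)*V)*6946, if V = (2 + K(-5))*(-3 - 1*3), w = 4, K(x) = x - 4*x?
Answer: -5667936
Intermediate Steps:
K(x) = -3*x
V = -102 (V = (2 - 3*(-5))*(-3 - 1*3) = (2 + 15)*(-3 - 3) = 17*(-6) = -102)
((w + 4)*V)*6946 = ((4 + 4)*(-102))*6946 = (8*(-102))*6946 = -816*6946 = -5667936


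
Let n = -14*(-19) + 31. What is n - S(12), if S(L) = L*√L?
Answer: 297 - 24*√3 ≈ 255.43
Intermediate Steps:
S(L) = L^(3/2)
n = 297 (n = 266 + 31 = 297)
n - S(12) = 297 - 12^(3/2) = 297 - 24*√3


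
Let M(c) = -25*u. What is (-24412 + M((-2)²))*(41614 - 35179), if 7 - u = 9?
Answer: -156769470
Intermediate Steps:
u = -2 (u = 7 - 1*9 = 7 - 9 = -2)
M(c) = 50 (M(c) = -25*(-2) = 50)
(-24412 + M((-2)²))*(41614 - 35179) = (-24412 + 50)*(41614 - 35179) = -24362*6435 = -156769470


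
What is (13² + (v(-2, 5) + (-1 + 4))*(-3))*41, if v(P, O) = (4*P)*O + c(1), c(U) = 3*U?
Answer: 11111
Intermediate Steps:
v(P, O) = 3 + 4*O*P (v(P, O) = (4*P)*O + 3*1 = 4*O*P + 3 = 3 + 4*O*P)
(13² + (v(-2, 5) + (-1 + 4))*(-3))*41 = (13² + ((3 + 4*5*(-2)) + (-1 + 4))*(-3))*41 = (169 + ((3 - 40) + 3)*(-3))*41 = (169 + (-37 + 3)*(-3))*41 = (169 - 34*(-3))*41 = (169 + 102)*41 = 271*41 = 11111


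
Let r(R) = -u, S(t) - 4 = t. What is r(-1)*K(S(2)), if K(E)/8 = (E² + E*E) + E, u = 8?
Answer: -4992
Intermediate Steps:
S(t) = 4 + t
r(R) = -8 (r(R) = -1*8 = -8)
K(E) = 8*E + 16*E² (K(E) = 8*((E² + E*E) + E) = 8*((E² + E²) + E) = 8*(2*E² + E) = 8*(E + 2*E²) = 8*E + 16*E²)
r(-1)*K(S(2)) = -64*(4 + 2)*(1 + 2*(4 + 2)) = -64*6*(1 + 2*6) = -64*6*(1 + 12) = -64*6*13 = -8*624 = -4992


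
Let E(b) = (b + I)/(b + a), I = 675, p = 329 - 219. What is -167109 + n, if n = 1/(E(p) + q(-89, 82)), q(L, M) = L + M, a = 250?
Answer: -57986895/347 ≈ -1.6711e+5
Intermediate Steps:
p = 110
E(b) = (675 + b)/(250 + b) (E(b) = (b + 675)/(b + 250) = (675 + b)/(250 + b))
n = -72/347 (n = 1/((675 + 110)/(250 + 110) + (-89 + 82)) = 1/(785/360 - 7) = 1/((1/360)*785 - 7) = 1/(157/72 - 7) = 1/(-347/72) = -72/347 ≈ -0.20749)
-167109 + n = -167109 - 72/347 = -57986895/347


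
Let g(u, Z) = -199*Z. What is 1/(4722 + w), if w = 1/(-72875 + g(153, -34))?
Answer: 66109/312166697 ≈ 0.00021177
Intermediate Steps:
w = -1/66109 (w = 1/(-72875 - 199*(-34)) = 1/(-72875 + 6766) = 1/(-66109) = -1/66109 ≈ -1.5127e-5)
1/(4722 + w) = 1/(4722 - 1/66109) = 1/(312166697/66109) = 66109/312166697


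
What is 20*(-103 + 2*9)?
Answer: -1700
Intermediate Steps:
20*(-103 + 2*9) = 20*(-103 + 18) = 20*(-85) = -1700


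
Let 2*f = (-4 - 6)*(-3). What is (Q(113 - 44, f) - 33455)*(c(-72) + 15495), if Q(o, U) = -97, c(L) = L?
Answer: -517472496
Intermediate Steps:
f = 15 (f = ((-4 - 6)*(-3))/2 = (-10*(-3))/2 = (½)*30 = 15)
(Q(113 - 44, f) - 33455)*(c(-72) + 15495) = (-97 - 33455)*(-72 + 15495) = -33552*15423 = -517472496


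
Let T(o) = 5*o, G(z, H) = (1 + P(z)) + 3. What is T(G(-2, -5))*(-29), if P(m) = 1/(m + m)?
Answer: -2175/4 ≈ -543.75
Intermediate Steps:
P(m) = 1/(2*m)
G(z, H) = 4 + 1/(2*z) (G(z, H) = (1 + 1/(2*z)) + 3 = 4 + 1/(2*z))
T(G(-2, -5))*(-29) = (5*(4 + (½)/(-2)))*(-29) = (5*(4 + (½)*(-½)))*(-29) = (5*(4 - ¼))*(-29) = (5*(15/4))*(-29) = (75/4)*(-29) = -2175/4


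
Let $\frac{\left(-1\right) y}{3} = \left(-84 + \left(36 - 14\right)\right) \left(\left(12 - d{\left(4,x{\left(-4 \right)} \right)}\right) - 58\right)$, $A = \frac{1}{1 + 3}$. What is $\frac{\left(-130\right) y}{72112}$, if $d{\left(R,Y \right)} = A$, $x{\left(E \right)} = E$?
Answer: $\frac{1118325}{72112} \approx 15.508$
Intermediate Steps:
$A = \frac{1}{4} \approx 0.25$
$d{\left(R,Y \right)} = \frac{1}{4}$
$y = - \frac{17205}{2}$ ($y = - 3 \left(-84 + \left(36 - 14\right)\right) \left(\left(12 - \frac{1}{4}\right) - 58\right) = - 3 \left(-84 + 22\right) \left(\left(12 - \frac{1}{4}\right) - 58\right) = - 3 \left(- 62 \left(\frac{47}{4} - 58\right)\right) = - 3 \left(\left(-62\right) \left(- \frac{185}{4}\right)\right) = \left(-3\right) \frac{5735}{2} = - \frac{17205}{2} \approx -8602.5$)
$\frac{\left(-130\right) y}{72112} = \frac{\left(-130\right) \left(- \frac{17205}{2}\right)}{72112} = 1118325 \cdot \frac{1}{72112} = \frac{1118325}{72112}$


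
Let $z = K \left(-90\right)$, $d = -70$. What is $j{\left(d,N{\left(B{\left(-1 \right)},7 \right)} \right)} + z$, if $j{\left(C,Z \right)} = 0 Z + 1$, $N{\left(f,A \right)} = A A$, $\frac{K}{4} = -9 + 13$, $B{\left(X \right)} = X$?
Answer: $-1439$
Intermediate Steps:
$K = 16$ ($K = 4 \left(-9 + 13\right) = 4 \cdot 4 = 16$)
$N{\left(f,A \right)} = A^{2}$
$j{\left(C,Z \right)} = 1$ ($j{\left(C,Z \right)} = 0 + 1 = 1$)
$z = -1440$ ($z = 16 \left(-90\right) = -1440$)
$j{\left(d,N{\left(B{\left(-1 \right)},7 \right)} \right)} + z = 1 - 1440 = -1439$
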